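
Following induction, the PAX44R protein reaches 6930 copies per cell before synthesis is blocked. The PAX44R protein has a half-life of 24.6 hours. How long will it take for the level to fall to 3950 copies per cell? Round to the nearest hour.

20 hours

Fraction remaining = 3950/6930 ≈ 0.56999.
n = log₂(6930/3950) = ln(1.7544)/ln 2 ≈ 0.811 half-lives.
t = n × t½ = 0.811 × 24.6 ≈ 19.951 hours.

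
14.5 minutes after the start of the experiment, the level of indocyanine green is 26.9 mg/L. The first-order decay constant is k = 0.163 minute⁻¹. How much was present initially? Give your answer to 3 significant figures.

286 mg/L

t½ = ln 2 / k = 0.69315 / 0.163 ≈ 4.2524 minutes.
Number of half-lives elapsed: n = 14.5/4.2524 ≈ 3.4098.
A₀ = A × 2^n = 26.9 × 2^3.4098 = 26.9 × 10.628 ≈ 285.9 mg/L.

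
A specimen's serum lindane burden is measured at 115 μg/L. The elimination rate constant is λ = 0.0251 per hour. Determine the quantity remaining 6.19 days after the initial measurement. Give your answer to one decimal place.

2.8 μg/L

t½ = ln 2 / λ = 0.69315 / 0.0251 ≈ 27.615 hours.
Convert the elapsed time: 6.19 days = 148.56 hours.
Number of half-lives: n = 148.56/27.615 ≈ 5.3796.
Remaining = 115 × (1/2)^5.3796 = 115 × 0.02402 ≈ 2.7623 μg/L.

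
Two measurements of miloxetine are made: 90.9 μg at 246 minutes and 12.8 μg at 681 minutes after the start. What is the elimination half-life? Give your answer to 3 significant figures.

154 minutes

Over Δt = 681 − 246 = 435 minutes, the level fell by a factor of 90.9/12.8 ≈ 7.1016.
n = log₂(7.1016) ≈ 2.8281 half-lives, so t½ = 435/2.8281 ≈ 153.81 minutes.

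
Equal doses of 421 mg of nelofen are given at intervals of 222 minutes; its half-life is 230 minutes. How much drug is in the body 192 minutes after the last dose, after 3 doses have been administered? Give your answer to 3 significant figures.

The 3 doses were given 636, 414, 192 minutes ago.
Total = 421·(1/2)^(636/230) + 421·(1/2)^(414/230) + 421·(1/2)^(192/230)
      = 61.925 + 120.9 + 236.04 ≈ 418.87 mg.

419 mg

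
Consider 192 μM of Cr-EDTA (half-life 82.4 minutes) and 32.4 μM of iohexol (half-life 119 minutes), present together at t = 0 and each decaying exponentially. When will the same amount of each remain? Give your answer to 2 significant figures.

690 minutes

Set 192·(1/2)^(t/82.4) = 32.4·(1/2)^(t/119).
Taking log₂: log₂(192/32.4) = t·(1/82.4 − 1/119).
log₂(5.9259) = 2.567; 1/82.4 − 1/119 = 0.0037326.
t = 2.567 / 0.0037326 ≈ 687.74 minutes.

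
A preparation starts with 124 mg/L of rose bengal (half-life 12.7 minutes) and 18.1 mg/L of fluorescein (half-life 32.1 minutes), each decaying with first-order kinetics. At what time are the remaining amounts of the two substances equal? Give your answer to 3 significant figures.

58.3 minutes

Set 124·(1/2)^(t/12.7) = 18.1·(1/2)^(t/32.1).
Taking log₂: log₂(124/18.1) = t·(1/12.7 − 1/32.1).
log₂(6.8508) = 2.7763; 1/12.7 − 1/32.1 = 0.047588.
t = 2.7763 / 0.047588 ≈ 58.34 minutes.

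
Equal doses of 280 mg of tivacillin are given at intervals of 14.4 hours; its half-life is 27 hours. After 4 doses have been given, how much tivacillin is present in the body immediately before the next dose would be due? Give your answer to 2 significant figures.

The 4 doses were given 57.6, 43.2, 28.8, 14.4 hours ago.
Total = 280·(1/2)^(57.6/27) + 280·(1/2)^(43.2/27) + 280·(1/2)^(28.8/27) + 280·(1/2)^(14.4/27)
      = 63.821 + 92.366 + 133.68 + 193.47 ≈ 483.33 mg.

480 mg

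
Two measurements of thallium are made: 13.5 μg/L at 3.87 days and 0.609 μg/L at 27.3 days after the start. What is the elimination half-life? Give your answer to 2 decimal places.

5.24 days

Over Δt = 27.3 − 3.87 = 23.43 days, the level fell by a factor of 13.5/0.609 ≈ 22.167.
n = log₂(22.167) ≈ 4.4704 half-lives, so t½ = 23.43/4.4704 ≈ 5.2412 days.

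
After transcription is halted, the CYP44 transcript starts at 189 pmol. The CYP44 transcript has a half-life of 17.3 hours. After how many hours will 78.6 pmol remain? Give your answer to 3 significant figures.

21.9 hours

Fraction remaining = 78.6/189 ≈ 0.41587.
n = log₂(189/78.6) = ln(2.4046)/ln 2 ≈ 1.2658 half-lives.
t = n × t½ = 1.2658 × 17.3 ≈ 21.898 hours.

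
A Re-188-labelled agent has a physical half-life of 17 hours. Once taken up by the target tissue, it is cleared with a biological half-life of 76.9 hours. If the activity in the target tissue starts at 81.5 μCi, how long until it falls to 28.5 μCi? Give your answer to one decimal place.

21.1 hours

1/t_eff = 1/t_phys + 1/t_biol = 1/17 + 1/76.9 = 0.071827 per hour.
t_eff = 17 × 76.9 / (17 + 76.9) ≈ 13.922 hours.
n = log₂(81.5/28.5) ≈ 1.5158; t = 1.5158 × 13.922 ≈ 21.104 hours.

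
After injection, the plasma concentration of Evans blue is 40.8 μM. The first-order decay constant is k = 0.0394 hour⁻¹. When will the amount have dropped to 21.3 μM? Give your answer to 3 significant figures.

16.5 hours

t½ = ln 2 / k = 0.69315 / 0.0394 ≈ 17.593 hours.
Fraction remaining = 21.3/40.8 ≈ 0.52206.
n = log₂(40.8/21.3) = ln(1.9155)/ln 2 ≈ 0.93772 half-lives.
t = n × t½ = 0.93772 × 17.593 ≈ 16.497 hours.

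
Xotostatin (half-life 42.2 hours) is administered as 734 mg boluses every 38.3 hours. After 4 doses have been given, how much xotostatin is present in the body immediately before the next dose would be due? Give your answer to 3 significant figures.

770 mg

The 4 doses were given 153.2, 114.9, 76.6, 38.3 hours ago.
Total = 734·(1/2)^(153.2/42.2) + 734·(1/2)^(114.9/42.2) + 734·(1/2)^(76.6/42.2) + 734·(1/2)^(38.3/42.2)
      = 59.273 + 111.19 + 208.58 + 391.28 ≈ 770.32 mg.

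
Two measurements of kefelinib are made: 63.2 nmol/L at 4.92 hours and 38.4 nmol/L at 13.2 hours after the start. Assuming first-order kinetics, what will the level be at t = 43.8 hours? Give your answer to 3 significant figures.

Over Δt = 13.2 − 4.92 = 8.28 hours, the level fell by a factor of 63.2/38.4 ≈ 1.6458.
n = log₂(1.6458) ≈ 0.71882 half-lives, so t½ = 8.28/0.71882 ≈ 11.519 hours.
From t = 13.2 to t = 43.8: 38.4 × (1/2)^((43.8−13.2)/11.519) ≈ 6.0904 nmol/L.

6.09 nmol/L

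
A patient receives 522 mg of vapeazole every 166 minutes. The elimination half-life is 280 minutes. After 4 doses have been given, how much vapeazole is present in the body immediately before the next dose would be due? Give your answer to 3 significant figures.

829 mg

The 4 doses were given 664, 498, 332, 166 minutes ago.
Total = 522·(1/2)^(664/280) + 522·(1/2)^(498/280) + 522·(1/2)^(332/280) + 522·(1/2)^(166/280)
      = 100.88 + 152.15 + 229.47 + 346.1 ≈ 828.6 mg.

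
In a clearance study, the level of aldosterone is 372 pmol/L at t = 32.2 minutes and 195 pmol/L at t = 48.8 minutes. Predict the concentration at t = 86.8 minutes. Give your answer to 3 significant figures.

Over Δt = 48.8 − 32.2 = 16.6 minutes, the level fell by a factor of 372/195 ≈ 1.9077.
n = log₂(1.9077) ≈ 0.93183 half-lives, so t½ = 16.6/0.93183 ≈ 17.814 minutes.
From t = 48.8 to t = 86.8: 195 × (1/2)^((86.8−48.8)/17.814) ≈ 44.454 pmol/L.

44.5 pmol/L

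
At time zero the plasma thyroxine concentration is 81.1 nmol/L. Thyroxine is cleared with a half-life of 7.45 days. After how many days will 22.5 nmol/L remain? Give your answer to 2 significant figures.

Fraction remaining = 22.5/81.1 ≈ 0.27744.
n = log₂(81.1/22.5) = ln(3.6044)/ln 2 ≈ 1.8498 half-lives.
t = n × t½ = 1.8498 × 7.45 ≈ 13.781 days.

14 days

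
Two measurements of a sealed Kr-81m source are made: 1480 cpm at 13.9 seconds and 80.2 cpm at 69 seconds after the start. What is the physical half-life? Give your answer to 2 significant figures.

13 seconds

Over Δt = 69 − 13.9 = 55.1 seconds, the level fell by a factor of 1480/80.2 ≈ 18.454.
n = log₂(18.454) ≈ 4.2059 half-lives, so t½ = 55.1/4.2059 ≈ 13.101 seconds.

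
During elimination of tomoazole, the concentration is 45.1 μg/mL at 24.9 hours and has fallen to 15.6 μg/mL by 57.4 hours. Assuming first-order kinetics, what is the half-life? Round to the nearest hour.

Over Δt = 57.4 − 24.9 = 32.5 hours, the level fell by a factor of 45.1/15.6 ≈ 2.891.
n = log₂(2.891) ≈ 1.5316 half-lives, so t½ = 32.5/1.5316 ≈ 21.22 hours.

21 hours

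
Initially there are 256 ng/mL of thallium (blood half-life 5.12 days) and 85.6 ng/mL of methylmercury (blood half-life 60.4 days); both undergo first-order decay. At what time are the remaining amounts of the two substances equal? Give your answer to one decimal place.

Set 256·(1/2)^(t/5.12) = 85.6·(1/2)^(t/60.4).
Taking log₂: log₂(256/85.6) = t·(1/5.12 − 1/60.4).
log₂(2.9907) = 1.5805; 1/5.12 − 1/60.4 = 0.17876.
t = 1.5805 / 0.17876 ≈ 8.8414 days.

8.8 days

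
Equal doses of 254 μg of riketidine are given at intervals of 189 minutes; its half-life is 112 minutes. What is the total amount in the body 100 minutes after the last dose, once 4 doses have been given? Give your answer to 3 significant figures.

The 4 doses were given 667, 478, 289, 100 minutes ago.
Total = 254·(1/2)^(667/112) + 254·(1/2)^(478/112) + 254·(1/2)^(289/112) + 254·(1/2)^(100/112)
      = 4.0935 + 13.185 + 42.469 + 136.79 ≈ 196.54 μg.

197 μg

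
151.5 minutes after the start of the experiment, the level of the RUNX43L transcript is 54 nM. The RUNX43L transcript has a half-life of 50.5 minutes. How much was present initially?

Number of half-lives elapsed: n = 151.5/50.5 ≈ 3.
A₀ = A × 2^n = 54 × 2^3 = 54 × 8 ≈ 432 nM.

432 nM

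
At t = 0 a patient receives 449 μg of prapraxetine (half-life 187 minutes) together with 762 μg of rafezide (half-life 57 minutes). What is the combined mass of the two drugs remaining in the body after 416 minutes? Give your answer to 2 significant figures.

prapraxetine: 449 × (1/2)^(416/187) = 449 × (1/2)^2.2246 ≈ 96.067 μg.
rafezide: 762 × (1/2)^(416/57) = 762 × (1/2)^7.2982 ≈ 4.8413 μg.
Total = 96.067 + 4.8413 ≈ 100.91 μg.

100 μg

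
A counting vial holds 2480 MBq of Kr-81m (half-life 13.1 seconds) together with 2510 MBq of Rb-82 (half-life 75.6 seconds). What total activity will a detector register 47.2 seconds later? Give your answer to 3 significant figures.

Kr-81m: 2480 × (1/2)^(47.2/13.1) = 2480 × (1/2)^3.6031 ≈ 204.09 MBq.
Rb-82: 2510 × (1/2)^(47.2/75.6) = 2510 × (1/2)^0.62434 ≈ 1628.3 MBq.
Total = 204.09 + 1628.3 ≈ 1832.4 MBq.

1830 MBq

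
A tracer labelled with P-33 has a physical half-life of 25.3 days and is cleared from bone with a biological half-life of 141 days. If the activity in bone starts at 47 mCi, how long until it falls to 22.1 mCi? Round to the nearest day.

23 days

1/t_eff = 1/t_phys + 1/t_biol = 1/25.3 + 1/141 = 0.046618 per day.
t_eff = 25.3 × 141 / (25.3 + 141) ≈ 21.451 days.
n = log₂(47/22.1) ≈ 1.0886; t = 1.0886 × 21.451 ≈ 23.352 days.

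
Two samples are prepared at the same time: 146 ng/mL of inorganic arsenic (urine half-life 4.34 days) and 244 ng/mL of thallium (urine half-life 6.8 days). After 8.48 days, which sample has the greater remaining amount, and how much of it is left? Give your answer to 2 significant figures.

inorganic arsenic: 146 × (1/2)^1.9539 ≈ 37.685 ng/mL.
thallium: 244 × (1/2)^1.2471 ≈ 102.8 ng/mL.
Thallium has more remaining, at ≈ 102.8 ng/mL.

thallium, 100 ng/mL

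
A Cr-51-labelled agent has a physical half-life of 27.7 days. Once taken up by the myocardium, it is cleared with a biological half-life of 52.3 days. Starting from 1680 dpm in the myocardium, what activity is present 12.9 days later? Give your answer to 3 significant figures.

1/t_eff = 1/t_phys + 1/t_biol = 1/27.7 + 1/52.3 = 0.055222 per day.
t_eff = 27.7 × 52.3 / (27.7 + 52.3) ≈ 18.109 days.
Remaining = 1680 × (1/2)^(12.9/18.109) = 1680 × (1/2)^0.71236 ≈ 1025.3 dpm.

1030 dpm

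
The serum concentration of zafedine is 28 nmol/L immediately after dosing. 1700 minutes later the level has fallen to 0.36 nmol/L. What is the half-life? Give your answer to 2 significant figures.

270 minutes

A/A₀ = 0.36/28 ≈ 0.012857.
n = log₂(77.778) ≈ 6.2813 half-lives elapsed in 1700 minutes.
t½ = 1700/6.2813 ≈ 270.65 minutes.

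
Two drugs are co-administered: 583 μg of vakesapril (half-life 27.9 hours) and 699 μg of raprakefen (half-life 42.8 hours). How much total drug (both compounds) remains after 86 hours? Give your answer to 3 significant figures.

242 μg

vakesapril: 583 × (1/2)^(86/27.9) = 583 × (1/2)^3.0824 ≈ 68.828 μg.
raprakefen: 699 × (1/2)^(86/42.8) = 699 × (1/2)^2.0093 ≈ 173.62 μg.
Total = 68.828 + 173.62 ≈ 242.45 μg.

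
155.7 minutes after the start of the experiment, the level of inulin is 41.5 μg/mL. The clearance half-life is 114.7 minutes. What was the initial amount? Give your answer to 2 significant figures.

110 μg/mL

Number of half-lives elapsed: n = 155.7/114.7 ≈ 1.3575.
A₀ = A × 2^n = 41.5 × 2^1.3575 = 41.5 × 2.5623 ≈ 106.34 μg/mL.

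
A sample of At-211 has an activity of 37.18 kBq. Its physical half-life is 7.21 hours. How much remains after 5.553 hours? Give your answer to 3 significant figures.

21.8 kBq

Number of half-lives: n = 5.553/7.21 ≈ 0.77018.
Remaining = 37.18 × (1/2)^0.77018 = 37.18 × 0.58634 ≈ 21.8 kBq.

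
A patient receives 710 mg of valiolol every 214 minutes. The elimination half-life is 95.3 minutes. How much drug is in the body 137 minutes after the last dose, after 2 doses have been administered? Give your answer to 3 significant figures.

The 2 doses were given 351, 137 minutes ago.
Total = 710·(1/2)^(351/95.3) + 710·(1/2)^(137/95.3)
      = 55.276 + 262.12 ≈ 317.4 mg.

317 mg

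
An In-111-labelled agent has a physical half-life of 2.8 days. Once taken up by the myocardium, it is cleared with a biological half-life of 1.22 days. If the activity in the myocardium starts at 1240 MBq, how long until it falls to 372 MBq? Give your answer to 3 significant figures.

1.48 days

1/t_eff = 1/t_phys + 1/t_biol = 1/2.8 + 1/1.22 = 1.1768 per day.
t_eff = 2.8 × 1.22 / (2.8 + 1.22) ≈ 0.84975 days.
n = log₂(1240/372) ≈ 1.737; t = 1.737 × 0.84975 ≈ 1.476 days.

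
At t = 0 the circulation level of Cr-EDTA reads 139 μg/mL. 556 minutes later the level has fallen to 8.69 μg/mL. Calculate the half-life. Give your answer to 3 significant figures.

A/A₀ = 8.69/139 ≈ 0.062518.
n = log₂(15.995) ≈ 3.9996 half-lives elapsed in 556 minutes.
t½ = 556/3.9996 ≈ 139.01 minutes.

139 minutes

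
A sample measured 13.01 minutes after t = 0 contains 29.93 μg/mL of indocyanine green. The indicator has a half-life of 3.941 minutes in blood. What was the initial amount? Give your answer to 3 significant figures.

295 μg/mL

Number of half-lives elapsed: n = 13.01/3.941 ≈ 3.3012.
A₀ = A × 2^n = 29.93 × 2^3.3012 = 29.93 × 9.8573 ≈ 295.03 μg/mL.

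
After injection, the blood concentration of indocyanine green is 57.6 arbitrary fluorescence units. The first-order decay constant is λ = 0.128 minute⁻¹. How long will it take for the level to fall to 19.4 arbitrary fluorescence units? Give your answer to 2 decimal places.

8.50 minutes

t½ = ln 2 / λ = 0.69315 / 0.128 ≈ 5.4152 minutes.
Fraction remaining = 19.4/57.6 ≈ 0.33681.
n = log₂(57.6/19.4) = ln(2.9691)/ln 2 ≈ 1.57 half-lives.
t = n × t½ = 1.57 × 5.4152 ≈ 8.5019 minutes.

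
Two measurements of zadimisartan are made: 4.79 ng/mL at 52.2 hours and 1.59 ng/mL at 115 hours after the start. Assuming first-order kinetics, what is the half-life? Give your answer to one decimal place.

Over Δt = 115 − 52.2 = 62.8 hours, the level fell by a factor of 4.79/1.59 ≈ 3.0126.
n = log₂(3.0126) ≈ 1.591 half-lives, so t½ = 62.8/1.591 ≈ 39.472 hours.

39.5 hours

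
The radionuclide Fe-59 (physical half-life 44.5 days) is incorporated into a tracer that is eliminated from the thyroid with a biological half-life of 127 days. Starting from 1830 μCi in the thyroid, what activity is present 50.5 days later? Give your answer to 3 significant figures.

1/t_eff = 1/t_phys + 1/t_biol = 1/44.5 + 1/127 = 0.030346 per day.
t_eff = 44.5 × 127 / (44.5 + 127) ≈ 32.953 days.
Remaining = 1830 × (1/2)^(50.5/32.953) = 1830 × (1/2)^1.5325 ≈ 632.6 μCi.

633 μCi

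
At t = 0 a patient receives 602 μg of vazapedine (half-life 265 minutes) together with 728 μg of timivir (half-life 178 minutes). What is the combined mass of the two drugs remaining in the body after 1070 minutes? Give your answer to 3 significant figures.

47.9 μg

vazapedine: 602 × (1/2)^(1070/265) = 602 × (1/2)^4.0377 ≈ 36.654 μg.
timivir: 728 × (1/2)^(1070/178) = 728 × (1/2)^6.0112 ≈ 11.287 μg.
Total = 36.654 + 11.287 ≈ 47.94 μg.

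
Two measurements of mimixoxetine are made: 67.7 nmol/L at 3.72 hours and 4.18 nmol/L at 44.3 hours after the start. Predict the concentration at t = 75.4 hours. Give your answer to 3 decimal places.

0.495 nmol/L

Over Δt = 44.3 − 3.72 = 40.58 hours, the level fell by a factor of 67.7/4.18 ≈ 16.196.
n = log₂(16.196) ≈ 4.0176 half-lives, so t½ = 40.58/4.0176 ≈ 10.101 hours.
From t = 44.3 to t = 75.4: 4.18 × (1/2)^((75.4−44.3)/10.101) ≈ 0.49465 nmol/L.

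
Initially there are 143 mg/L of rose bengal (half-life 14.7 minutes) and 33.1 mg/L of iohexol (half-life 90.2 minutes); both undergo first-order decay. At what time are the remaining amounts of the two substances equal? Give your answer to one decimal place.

Set 143·(1/2)^(t/14.7) = 33.1·(1/2)^(t/90.2).
Taking log₂: log₂(143/33.1) = t·(1/14.7 − 1/90.2).
log₂(4.3202) = 2.1111; 1/14.7 − 1/90.2 = 0.056941.
t = 2.1111 / 0.056941 ≈ 37.076 minutes.

37.1 minutes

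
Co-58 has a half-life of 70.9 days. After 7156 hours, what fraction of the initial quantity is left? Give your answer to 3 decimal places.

7156 hours = 298.167 days.
n = 298.167/70.9 ≈ 4.2055 half-lives.
Fraction remaining = (1/2)^4.2055 ≈ 0.054204.

0.054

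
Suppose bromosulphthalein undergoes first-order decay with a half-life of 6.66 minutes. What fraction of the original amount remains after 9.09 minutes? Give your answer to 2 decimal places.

n = 9.09/6.66 ≈ 1.3649 half-lives.
Fraction remaining = (1/2)^1.3649 ≈ 0.38827.

0.39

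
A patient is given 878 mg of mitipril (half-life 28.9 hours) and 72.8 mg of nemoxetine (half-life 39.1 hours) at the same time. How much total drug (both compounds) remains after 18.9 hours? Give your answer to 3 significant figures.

610 mg

mitipril: 878 × (1/2)^(18.9/28.9) = 878 × (1/2)^0.65398 ≈ 557.99 mg.
nemoxetine: 72.8 × (1/2)^(18.9/39.1) = 72.8 × (1/2)^0.48338 ≈ 52.074 mg.
Total = 557.99 + 52.074 ≈ 610.06 mg.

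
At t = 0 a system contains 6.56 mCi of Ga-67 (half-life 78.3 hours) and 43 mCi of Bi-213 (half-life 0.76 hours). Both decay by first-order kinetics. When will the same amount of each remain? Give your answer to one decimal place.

2.1 hours

Set 6.56·(1/2)^(t/78.3) = 43·(1/2)^(t/0.76).
Taking log₂: log₂(6.56/43) = t·(1/78.3 − 1/0.76).
log₂(0.15256) = -2.7126; 1/78.3 − 1/0.76 = -1.303.
t = -2.7126 / -1.303 ≈ 2.0818 hours.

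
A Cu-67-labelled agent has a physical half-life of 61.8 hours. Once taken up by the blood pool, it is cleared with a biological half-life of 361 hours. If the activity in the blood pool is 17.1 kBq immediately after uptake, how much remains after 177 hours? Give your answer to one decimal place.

1.7 kBq

1/t_eff = 1/t_phys + 1/t_biol = 1/61.8 + 1/361 = 0.018951 per hour.
t_eff = 61.8 × 361 / (61.8 + 361) ≈ 52.767 hours.
Remaining = 17.1 × (1/2)^(177/52.767) = 17.1 × (1/2)^3.3544 ≈ 1.672 kBq.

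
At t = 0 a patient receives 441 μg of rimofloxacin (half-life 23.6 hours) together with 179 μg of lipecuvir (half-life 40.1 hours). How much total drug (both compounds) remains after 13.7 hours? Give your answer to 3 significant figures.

rimofloxacin: 441 × (1/2)^(13.7/23.6) = 441 × (1/2)^0.58051 ≈ 294.91 μg.
lipecuvir: 179 × (1/2)^(13.7/40.1) = 179 × (1/2)^0.34165 ≈ 141.26 μg.
Total = 294.91 + 141.26 ≈ 436.17 μg.

436 μg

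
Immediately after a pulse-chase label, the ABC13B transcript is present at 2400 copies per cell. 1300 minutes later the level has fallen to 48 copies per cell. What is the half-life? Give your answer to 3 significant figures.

230 minutes

A/A₀ = 48/2400 ≈ 0.02.
n = log₂(50) ≈ 5.6439 half-lives elapsed in 1300 minutes.
t½ = 1300/5.6439 ≈ 230.34 minutes.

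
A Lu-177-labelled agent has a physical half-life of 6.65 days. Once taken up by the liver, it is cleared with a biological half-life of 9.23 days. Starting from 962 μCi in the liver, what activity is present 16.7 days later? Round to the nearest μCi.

48 μCi

1/t_eff = 1/t_phys + 1/t_biol = 1/6.65 + 1/9.23 = 0.25872 per day.
t_eff = 6.65 × 9.23 / (6.65 + 9.23) ≈ 3.8652 days.
Remaining = 962 × (1/2)^(16.7/3.8652) = 962 × (1/2)^4.3206 ≈ 48.144 μCi.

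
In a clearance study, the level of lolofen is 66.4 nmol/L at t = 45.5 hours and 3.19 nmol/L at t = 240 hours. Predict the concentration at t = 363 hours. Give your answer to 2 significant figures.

Over Δt = 240 − 45.5 = 194.5 hours, the level fell by a factor of 66.4/3.19 ≈ 20.815.
n = log₂(20.815) ≈ 4.3796 half-lives, so t½ = 194.5/4.3796 ≈ 44.411 hours.
From t = 240 to t = 363: 3.19 × (1/2)^((363−240)/44.411) ≈ 0.4678 nmol/L.

0.47 nmol/L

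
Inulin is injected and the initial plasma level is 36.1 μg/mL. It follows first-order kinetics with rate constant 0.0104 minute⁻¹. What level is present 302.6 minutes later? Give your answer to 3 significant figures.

t½ = ln 2 / λ = 0.69315 / 0.0104 ≈ 66.649 minutes.
Number of half-lives: n = 302.6/66.649 ≈ 4.5402.
Remaining = 36.1 × (1/2)^4.5402 = 36.1 × 0.042979 ≈ 1.5515 μg/mL.

1.55 μg/mL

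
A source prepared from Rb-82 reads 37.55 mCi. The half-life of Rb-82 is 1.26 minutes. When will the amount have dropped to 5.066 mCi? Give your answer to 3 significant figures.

3.64 minutes

Fraction remaining = 5.066/37.55 ≈ 0.13491.
n = log₂(37.55/5.066) = ln(7.4122)/ln 2 ≈ 2.8899 half-lives.
t = n × t½ = 2.8899 × 1.26 ≈ 3.6413 minutes.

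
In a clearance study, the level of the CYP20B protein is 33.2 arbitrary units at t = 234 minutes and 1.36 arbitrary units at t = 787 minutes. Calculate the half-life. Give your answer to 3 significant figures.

120 minutes

Over Δt = 787 − 234 = 553 minutes, the level fell by a factor of 33.2/1.36 ≈ 24.412.
n = log₂(24.412) ≈ 4.6095 half-lives, so t½ = 553/4.6095 ≈ 119.97 minutes.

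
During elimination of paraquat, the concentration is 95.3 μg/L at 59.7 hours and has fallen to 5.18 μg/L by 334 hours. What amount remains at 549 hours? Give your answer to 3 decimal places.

0.528 μg/L

Over Δt = 334 − 59.7 = 274.3 hours, the level fell by a factor of 95.3/5.18 ≈ 18.398.
n = log₂(18.398) ≈ 4.2015 half-lives, so t½ = 274.3/4.2015 ≈ 65.287 hours.
From t = 334 to t = 549: 5.18 × (1/2)^((549−334)/65.287) ≈ 0.52843 μg/L.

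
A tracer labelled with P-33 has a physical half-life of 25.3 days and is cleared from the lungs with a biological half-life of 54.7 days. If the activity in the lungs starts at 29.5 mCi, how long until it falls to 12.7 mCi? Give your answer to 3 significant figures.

21.0 days

1/t_eff = 1/t_phys + 1/t_biol = 1/25.3 + 1/54.7 = 0.057807 per day.
t_eff = 25.3 × 54.7 / (25.3 + 54.7) ≈ 17.299 days.
n = log₂(29.5/12.7) ≈ 1.2159; t = 1.2159 × 17.299 ≈ 21.033 days.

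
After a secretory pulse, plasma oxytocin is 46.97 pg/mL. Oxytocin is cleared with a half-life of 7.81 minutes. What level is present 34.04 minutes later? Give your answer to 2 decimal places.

Number of half-lives: n = 34.04/7.81 ≈ 4.3585.
Remaining = 46.97 × (1/2)^4.3585 = 46.97 × 0.048748 ≈ 2.2897 pg/mL.

2.29 pg/mL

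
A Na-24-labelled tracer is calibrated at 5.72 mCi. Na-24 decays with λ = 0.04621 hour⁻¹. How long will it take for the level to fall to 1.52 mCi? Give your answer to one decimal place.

t½ = ln 2 / λ = 0.69315 / 0.04621 ≈ 15 hours.
Fraction remaining = 1.52/5.72 ≈ 0.26573.
n = log₂(5.72/1.52) = ln(3.7632)/ln 2 ≈ 1.9119 half-lives.
t = n × t½ = 1.9119 × 15 ≈ 28.679 hours.

28.7 hours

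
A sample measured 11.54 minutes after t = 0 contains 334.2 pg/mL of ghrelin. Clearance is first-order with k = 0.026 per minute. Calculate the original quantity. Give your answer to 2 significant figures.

t½ = ln 2 / k = 0.69315 / 0.026 ≈ 26.66 minutes.
Number of half-lives elapsed: n = 11.54/26.66 ≈ 0.43287.
A₀ = A × 2^n = 334.2 × 2^0.43287 = 334.2 × 1.3499 ≈ 451.14 pg/mL.

450 pg/mL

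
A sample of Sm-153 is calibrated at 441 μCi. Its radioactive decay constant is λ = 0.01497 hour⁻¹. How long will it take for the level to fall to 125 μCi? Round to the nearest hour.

t½ = ln 2 / λ = 0.69315 / 0.01497 ≈ 46.302 hours.
Fraction remaining = 125/441 ≈ 0.28345.
n = log₂(441/125) = ln(3.528)/ln 2 ≈ 1.8189 half-lives.
t = n × t½ = 1.8189 × 46.302 ≈ 84.217 hours.

84 hours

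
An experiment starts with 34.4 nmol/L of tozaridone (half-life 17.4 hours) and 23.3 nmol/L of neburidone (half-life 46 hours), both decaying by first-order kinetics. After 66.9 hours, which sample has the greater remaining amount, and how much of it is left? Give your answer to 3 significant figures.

neburidone, 8.50 nmol/L

tozaridone: 34.4 × (1/2)^3.8448 ≈ 2.3941 nmol/L.
neburidone: 23.3 × (1/2)^1.4543 ≈ 8.5026 nmol/L.
Neburidone has more remaining, at ≈ 8.5026 nmol/L.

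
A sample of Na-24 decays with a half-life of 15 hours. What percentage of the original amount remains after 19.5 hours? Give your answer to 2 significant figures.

n = 19.5/15 ≈ 1.3 half-lives.
Fraction remaining = (1/2)^1.3 ≈ 0.40613, i.e. 40.613%.

41%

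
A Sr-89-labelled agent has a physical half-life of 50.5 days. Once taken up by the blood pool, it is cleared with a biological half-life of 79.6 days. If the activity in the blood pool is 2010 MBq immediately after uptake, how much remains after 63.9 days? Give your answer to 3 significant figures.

479 MBq

1/t_eff = 1/t_phys + 1/t_biol = 1/50.5 + 1/79.6 = 0.032365 per day.
t_eff = 50.5 × 79.6 / (50.5 + 79.6) ≈ 30.898 days.
Remaining = 2010 × (1/2)^(63.9/30.898) = 2010 × (1/2)^2.0681 ≈ 479.33 MBq.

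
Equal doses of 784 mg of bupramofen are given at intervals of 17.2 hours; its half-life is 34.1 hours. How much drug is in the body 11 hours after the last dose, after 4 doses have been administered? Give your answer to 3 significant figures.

1600 mg

The 4 doses were given 62.6, 45.4, 28.2, 11 hours ago.
Total = 784·(1/2)^(62.6/34.1) + 784·(1/2)^(45.4/34.1) + 784·(1/2)^(28.2/34.1) + 784·(1/2)^(11/34.1)
      = 219.63 + 311.55 + 441.95 + 626.92 ≈ 1600 mg.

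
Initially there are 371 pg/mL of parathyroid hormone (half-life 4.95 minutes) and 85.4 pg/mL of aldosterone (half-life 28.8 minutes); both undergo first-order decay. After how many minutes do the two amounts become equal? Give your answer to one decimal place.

Set 371·(1/2)^(t/4.95) = 85.4·(1/2)^(t/28.8).
Taking log₂: log₂(371/85.4) = t·(1/4.95 − 1/28.8).
log₂(4.3443) = 2.1191; 1/4.95 − 1/28.8 = 0.1673.
t = 2.1191 / 0.1673 ≈ 12.667 minutes.

12.7 minutes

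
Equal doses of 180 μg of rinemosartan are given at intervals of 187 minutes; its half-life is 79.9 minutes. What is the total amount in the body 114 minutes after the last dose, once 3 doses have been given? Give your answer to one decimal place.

The 3 doses were given 488, 301, 114 minutes ago.
Total = 180·(1/2)^(488/79.9) + 180·(1/2)^(301/79.9) + 180·(1/2)^(114/79.9)
      = 2.6103 + 13.22 + 66.953 ≈ 82.783 μg.

82.8 μg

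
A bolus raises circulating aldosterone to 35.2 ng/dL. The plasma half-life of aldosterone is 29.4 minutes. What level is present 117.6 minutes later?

2.2 ng/dL

Elapsed time is 4 half-lives (117.6/29.4).
Each half-life halves the amount: 35.2 × (1/2)^4 = 35.2/16 = 2.2 ng/dL.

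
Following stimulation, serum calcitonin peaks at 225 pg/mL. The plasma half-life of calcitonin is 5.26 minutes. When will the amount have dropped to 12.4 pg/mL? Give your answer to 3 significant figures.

22.0 minutes

Fraction remaining = 12.4/225 ≈ 0.055111.
n = log₂(225/12.4) = ln(18.145)/ln 2 ≈ 4.1815 half-lives.
t = n × t½ = 4.1815 × 5.26 ≈ 21.995 minutes.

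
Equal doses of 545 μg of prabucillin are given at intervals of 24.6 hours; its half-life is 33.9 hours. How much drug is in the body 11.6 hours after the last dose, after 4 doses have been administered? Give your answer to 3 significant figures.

942 μg

The 4 doses were given 85.4, 60.8, 36.2, 11.6 hours ago.
Total = 545·(1/2)^(85.4/33.9) + 545·(1/2)^(60.8/33.9) + 545·(1/2)^(36.2/33.9) + 545·(1/2)^(11.6/33.9)
      = 95.071 + 157.22 + 259.98 + 429.92 ≈ 942.19 μg.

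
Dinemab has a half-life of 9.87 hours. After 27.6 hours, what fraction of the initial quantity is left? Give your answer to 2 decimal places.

0.14

n = 27.6/9.87 ≈ 2.7964 half-lives.
Fraction remaining = (1/2)^2.7964 ≈ 0.14395.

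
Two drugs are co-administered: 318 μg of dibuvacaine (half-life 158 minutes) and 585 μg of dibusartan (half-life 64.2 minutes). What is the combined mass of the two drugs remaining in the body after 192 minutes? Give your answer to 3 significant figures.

211 μg

dibuvacaine: 318 × (1/2)^(192/158) = 318 × (1/2)^1.2152 ≈ 136.97 μg.
dibusartan: 585 × (1/2)^(192/64.2) = 585 × (1/2)^2.9907 ≈ 73.6 μg.
Total = 136.97 + 73.6 ≈ 210.57 μg.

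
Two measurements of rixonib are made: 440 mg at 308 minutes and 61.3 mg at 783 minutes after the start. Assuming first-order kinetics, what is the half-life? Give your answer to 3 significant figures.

167 minutes

Over Δt = 783 − 308 = 475 minutes, the level fell by a factor of 440/61.3 ≈ 7.1778.
n = log₂(7.1778) ≈ 2.8435 half-lives, so t½ = 475/2.8435 ≈ 167.05 minutes.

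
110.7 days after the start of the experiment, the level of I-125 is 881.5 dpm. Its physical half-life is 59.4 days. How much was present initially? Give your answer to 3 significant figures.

Number of half-lives elapsed: n = 110.7/59.4 ≈ 1.8636.
A₀ = A × 2^n = 881.5 × 2^1.8636 = 881.5 × 3.6392 ≈ 3208 dpm.

3210 dpm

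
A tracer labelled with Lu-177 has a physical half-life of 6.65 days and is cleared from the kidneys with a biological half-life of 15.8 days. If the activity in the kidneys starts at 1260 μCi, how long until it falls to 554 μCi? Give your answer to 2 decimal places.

5.55 days

1/t_eff = 1/t_phys + 1/t_biol = 1/6.65 + 1/15.8 = 0.21367 per day.
t_eff = 6.65 × 15.8 / (6.65 + 15.8) ≈ 4.6802 days.
n = log₂(1260/554) ≈ 1.1855; t = 1.1855 × 4.6802 ≈ 5.5482 days.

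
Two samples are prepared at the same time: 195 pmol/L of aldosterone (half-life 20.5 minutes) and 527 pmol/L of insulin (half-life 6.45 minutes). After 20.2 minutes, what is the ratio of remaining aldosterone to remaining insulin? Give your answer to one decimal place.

aldosterone: 195 × (1/2)^(20.2/20.5) = 195 × (1/2)^0.98537 ≈ 98.494 pmol/L.
insulin: 527 × (1/2)^(20.2/6.45) = 527 × (1/2)^3.1318 ≈ 60.124 pmol/L.
Ratio ≈ 98.494 / 60.124 ≈ 1.6382.

1.6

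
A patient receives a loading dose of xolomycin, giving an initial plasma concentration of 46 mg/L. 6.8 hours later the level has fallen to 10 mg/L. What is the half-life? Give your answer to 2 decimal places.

3.09 hours

A/A₀ = 10/46 ≈ 0.21739.
n = log₂(4.6) ≈ 2.2016 half-lives elapsed in 6.8 hours.
t½ = 6.8/2.2016 ≈ 3.0886 hours.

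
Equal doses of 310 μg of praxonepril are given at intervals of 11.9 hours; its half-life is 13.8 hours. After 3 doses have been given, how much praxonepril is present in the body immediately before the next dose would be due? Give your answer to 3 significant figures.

The 3 doses were given 35.7, 23.8, 11.9 hours ago.
Total = 310·(1/2)^(35.7/13.8) + 310·(1/2)^(23.8/13.8) + 310·(1/2)^(11.9/13.8)
      = 51.595 + 93.798 + 170.52 ≈ 315.91 μg.

316 μg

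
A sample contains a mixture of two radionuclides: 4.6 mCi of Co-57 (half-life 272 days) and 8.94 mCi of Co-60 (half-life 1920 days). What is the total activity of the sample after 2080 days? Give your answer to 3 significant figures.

4.24 mCi

Co-57: 4.6 × (1/2)^(2080/272) = 4.6 × (1/2)^7.6471 ≈ 0.022949 mCi.
Co-60: 8.94 × (1/2)^(2080/1920) = 8.94 × (1/2)^1.0833 ≈ 4.2191 mCi.
Total = 0.022949 + 4.2191 ≈ 4.2421 mCi.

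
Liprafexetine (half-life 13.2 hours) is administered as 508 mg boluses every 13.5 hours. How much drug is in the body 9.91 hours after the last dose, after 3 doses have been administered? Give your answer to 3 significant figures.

524 mg

The 3 doses were given 36.91, 23.41, 9.91 hours ago.
Total = 508·(1/2)^(36.91/13.2) + 508·(1/2)^(23.41/13.2) + 508·(1/2)^(9.91/13.2)
      = 73.134 + 148.59 + 301.9 ≈ 523.62 mg.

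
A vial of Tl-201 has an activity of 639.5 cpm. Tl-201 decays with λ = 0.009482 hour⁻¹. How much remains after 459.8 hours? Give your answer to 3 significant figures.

t½ = ln 2 / λ = 0.69315 / 0.009482 ≈ 73.101 hours.
Number of half-lives: n = 459.8/73.101 ≈ 6.2899.
Remaining = 639.5 × (1/2)^6.2899 = 639.5 × 0.012781 ≈ 8.1732 cpm.

8.17 cpm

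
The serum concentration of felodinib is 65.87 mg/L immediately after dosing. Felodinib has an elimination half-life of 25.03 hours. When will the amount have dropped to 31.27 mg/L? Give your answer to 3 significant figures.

26.9 hours

Fraction remaining = 31.27/65.87 ≈ 0.47472.
n = log₂(65.87/31.27) = ln(2.1065)/ln 2 ≈ 1.0748 half-lives.
t = n × t½ = 1.0748 × 25.03 ≈ 26.903 hours.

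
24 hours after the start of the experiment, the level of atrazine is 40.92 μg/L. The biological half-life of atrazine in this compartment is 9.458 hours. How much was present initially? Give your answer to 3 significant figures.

Number of half-lives elapsed: n = 24/9.458 ≈ 2.5375.
A₀ = A × 2^n = 40.92 × 2^2.5375 = 40.92 × 5.806 ≈ 237.58 μg/L.

238 μg/L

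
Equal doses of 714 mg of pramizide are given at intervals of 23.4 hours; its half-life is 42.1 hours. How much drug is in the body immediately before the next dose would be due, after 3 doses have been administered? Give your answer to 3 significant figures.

The 3 doses were given 70.2, 46.8, 23.4 hours ago.
Total = 714·(1/2)^(70.2/42.1) + 714·(1/2)^(46.8/42.1) + 714·(1/2)^(23.4/42.1)
      = 224.77 + 330.42 + 485.71 ≈ 1040.9 mg.

1040 mg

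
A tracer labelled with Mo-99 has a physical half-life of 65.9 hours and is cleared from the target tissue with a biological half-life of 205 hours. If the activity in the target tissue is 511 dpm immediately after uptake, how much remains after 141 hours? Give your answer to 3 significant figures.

72.0 dpm

1/t_eff = 1/t_phys + 1/t_biol = 1/65.9 + 1/205 = 0.020053 per hour.
t_eff = 65.9 × 205 / (65.9 + 205) ≈ 49.869 hours.
Remaining = 511 × (1/2)^(141/49.869) = 511 × (1/2)^2.8274 ≈ 71.992 dpm.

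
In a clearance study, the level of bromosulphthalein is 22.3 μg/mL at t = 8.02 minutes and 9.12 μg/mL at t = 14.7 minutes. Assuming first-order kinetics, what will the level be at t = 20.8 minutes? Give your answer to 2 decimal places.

Over Δt = 14.7 − 8.02 = 6.68 minutes, the level fell by a factor of 22.3/9.12 ≈ 2.4452.
n = log₂(2.4452) ≈ 1.2899 half-lives, so t½ = 6.68/1.2899 ≈ 5.1785 minutes.
From t = 14.7 to t = 20.8: 9.12 × (1/2)^((20.8−14.7)/5.1785) ≈ 4.0309 μg/mL.

4.03 μg/mL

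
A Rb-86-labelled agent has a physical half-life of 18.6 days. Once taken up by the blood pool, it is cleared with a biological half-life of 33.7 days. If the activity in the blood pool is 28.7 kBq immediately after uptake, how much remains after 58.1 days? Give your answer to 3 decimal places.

0.997 kBq

1/t_eff = 1/t_phys + 1/t_biol = 1/18.6 + 1/33.7 = 0.083437 per day.
t_eff = 18.6 × 33.7 / (18.6 + 33.7) ≈ 11.985 days.
Remaining = 28.7 × (1/2)^(58.1/11.985) = 28.7 × (1/2)^4.8477 ≈ 0.99674 kBq.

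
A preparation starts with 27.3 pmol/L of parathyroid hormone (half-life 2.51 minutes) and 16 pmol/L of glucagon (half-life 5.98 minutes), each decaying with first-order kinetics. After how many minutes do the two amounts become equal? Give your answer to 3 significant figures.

Set 27.3·(1/2)^(t/2.51) = 16·(1/2)^(t/5.98).
Taking log₂: log₂(27.3/16) = t·(1/2.51 − 1/5.98).
log₂(1.7063) = 0.77083; 1/2.51 − 1/5.98 = 0.23118.
t = 0.77083 / 0.23118 ≈ 3.3343 minutes.

3.33 minutes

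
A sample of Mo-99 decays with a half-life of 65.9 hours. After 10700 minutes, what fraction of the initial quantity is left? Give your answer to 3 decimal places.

10700 minutes = 178.333 hours.
n = 178.333/65.9 ≈ 2.7061 half-lives.
Fraction remaining = (1/2)^2.7061 ≈ 0.15324.

0.153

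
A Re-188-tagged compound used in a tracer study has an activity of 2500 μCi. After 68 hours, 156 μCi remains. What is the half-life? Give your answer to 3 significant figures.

A/A₀ = 156/2500 ≈ 0.0624.
n = log₂(16.026) ≈ 4.0023 half-lives elapsed in 68 hours.
t½ = 68/4.0023 ≈ 16.99 hours.

17.0 hours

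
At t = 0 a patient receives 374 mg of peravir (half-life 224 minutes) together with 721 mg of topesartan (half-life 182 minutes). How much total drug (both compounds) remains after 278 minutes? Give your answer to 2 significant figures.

peravir: 374 × (1/2)^(278/224) = 374 × (1/2)^1.2411 ≈ 158.22 mg.
topesartan: 721 × (1/2)^(278/182) = 721 × (1/2)^1.5275 ≈ 250.1 mg.
Total = 158.22 + 250.1 ≈ 408.33 mg.

410 mg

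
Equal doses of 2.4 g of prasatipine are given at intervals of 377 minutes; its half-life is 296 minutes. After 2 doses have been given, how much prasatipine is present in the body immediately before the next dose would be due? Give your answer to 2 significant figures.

1.4 g

The 2 doses were given 754, 377 minutes ago.
Total = 2.4·(1/2)^(754/296) + 2.4·(1/2)^(377/296)
      = 0.41058 + 0.99267 ≈ 1.4033 g.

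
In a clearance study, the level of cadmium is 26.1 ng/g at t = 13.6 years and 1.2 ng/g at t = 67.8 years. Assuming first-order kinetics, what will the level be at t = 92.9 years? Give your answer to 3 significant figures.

Over Δt = 67.8 − 13.6 = 54.2 years, the level fell by a factor of 26.1/1.2 ≈ 21.75.
n = log₂(21.75) ≈ 4.4429 half-lives, so t½ = 54.2/4.4429 ≈ 12.199 years.
From t = 67.8 to t = 92.9: 1.2 × (1/2)^((92.9−67.8)/12.199) ≈ 0.28827 ng/g.

0.288 ng/g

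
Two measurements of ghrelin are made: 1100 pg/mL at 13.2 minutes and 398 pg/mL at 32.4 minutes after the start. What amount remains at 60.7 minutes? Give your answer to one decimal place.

Over Δt = 32.4 − 13.2 = 19.2 minutes, the level fell by a factor of 1100/398 ≈ 2.7638.
n = log₂(2.7638) ≈ 1.4667 half-lives, so t½ = 19.2/1.4667 ≈ 13.091 minutes.
From t = 32.4 to t = 60.7: 398 × (1/2)^((60.7−32.4)/13.091) ≈ 88.944 pg/mL.

88.9 pg/mL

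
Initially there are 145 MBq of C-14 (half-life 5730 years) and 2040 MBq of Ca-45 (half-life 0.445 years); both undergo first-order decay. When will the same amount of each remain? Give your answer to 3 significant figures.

1.70 years

Set 145·(1/2)^(t/5730) = 2040·(1/2)^(t/0.445).
Taking log₂: log₂(145/2040) = t·(1/5730 − 1/0.445).
log₂(0.071078) = -3.8144; 1/5730 − 1/0.445 = -2.247.
t = -3.8144 / -2.247 ≈ 1.6976 years.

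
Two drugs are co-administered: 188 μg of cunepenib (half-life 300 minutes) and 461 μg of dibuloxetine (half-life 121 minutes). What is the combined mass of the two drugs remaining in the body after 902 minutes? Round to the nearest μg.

cunepenib: 188 × (1/2)^(902/300) = 188 × (1/2)^3.0067 ≈ 23.392 μg.
dibuloxetine: 461 × (1/2)^(902/121) = 461 × (1/2)^7.4545 ≈ 2.6282 μg.
Total = 23.392 + 2.6282 ≈ 26.02 μg.

26 μg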